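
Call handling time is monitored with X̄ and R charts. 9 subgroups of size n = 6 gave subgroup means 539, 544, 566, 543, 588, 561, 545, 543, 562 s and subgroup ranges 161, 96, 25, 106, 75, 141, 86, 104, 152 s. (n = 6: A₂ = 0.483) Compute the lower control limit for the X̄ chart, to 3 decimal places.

503.787

X̄̄ = (539 + 544 + 566 + 543 + 588 + 561 + 545 + 543 + 562) / 9 = 4991.0000 / 9 = 554.5556
R̄ = (161 + 96 + 25 + 106 + 75 + 141 + 86 + 104 + 152) / 9 = 946.0000 / 9 = 105.1111
LCL = X̄̄ − A₂·R̄ = 554.5556 − 0.483 × 105.1111 = 503.7869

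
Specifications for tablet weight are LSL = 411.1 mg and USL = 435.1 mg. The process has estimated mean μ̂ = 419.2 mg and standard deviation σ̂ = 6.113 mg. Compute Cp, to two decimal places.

Cp = (USL − LSL) / (6σ̂) = (435.1 − 411.1) / (6 × 6.113) = 24.0000 / 36.6780 = 0.6543

0.65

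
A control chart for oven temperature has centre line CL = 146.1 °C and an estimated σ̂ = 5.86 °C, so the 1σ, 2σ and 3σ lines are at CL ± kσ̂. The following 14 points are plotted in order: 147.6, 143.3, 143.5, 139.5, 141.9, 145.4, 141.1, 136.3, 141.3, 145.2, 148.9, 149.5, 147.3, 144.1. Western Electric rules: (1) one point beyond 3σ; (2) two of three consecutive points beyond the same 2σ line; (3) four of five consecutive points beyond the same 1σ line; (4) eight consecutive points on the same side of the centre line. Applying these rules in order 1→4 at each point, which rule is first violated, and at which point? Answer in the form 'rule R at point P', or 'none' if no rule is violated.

Zone of each point (C = within 1σ̂, B = 1σ̂–2σ̂, A = 2σ̂–3σ̂, * = beyond 3σ̂; sign = side of CL): 1:+C, 2:-C, 3:-C, 4:-B, 5:-C, 6:-C, 7:-C, 8:-B, 9:-C, 10:-C, 11:+C, 12:+C, 13:+C, 14:-C
Rule 4 (eight consecutive points on the same side of the centre line) is satisfied at point 9.

rule 4 at point 9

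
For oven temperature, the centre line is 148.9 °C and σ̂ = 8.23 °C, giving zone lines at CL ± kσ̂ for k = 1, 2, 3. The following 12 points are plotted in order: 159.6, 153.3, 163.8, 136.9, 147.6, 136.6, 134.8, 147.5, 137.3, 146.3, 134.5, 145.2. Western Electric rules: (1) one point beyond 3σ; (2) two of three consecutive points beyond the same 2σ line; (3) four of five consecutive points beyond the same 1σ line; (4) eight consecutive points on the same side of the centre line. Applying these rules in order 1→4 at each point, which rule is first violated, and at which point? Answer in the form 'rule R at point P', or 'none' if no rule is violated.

Zone of each point (C = within 1σ̂, B = 1σ̂–2σ̂, A = 2σ̂–3σ̂, * = beyond 3σ̂; sign = side of CL): 1:+B, 2:+C, 3:+B, 4:-B, 5:-C, 6:-B, 7:-B, 8:-C, 9:-B, 10:-C, 11:-B, 12:-C
Rule 4 (eight consecutive points on the same side of the centre line) is satisfied at point 11.

rule 4 at point 11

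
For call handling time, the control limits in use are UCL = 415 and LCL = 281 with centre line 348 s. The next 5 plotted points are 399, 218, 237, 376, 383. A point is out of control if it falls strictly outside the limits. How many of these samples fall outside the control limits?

2

Compare each point to [281, 415]: sample 2 = 218 < LCL; sample 3 = 237 < LCL.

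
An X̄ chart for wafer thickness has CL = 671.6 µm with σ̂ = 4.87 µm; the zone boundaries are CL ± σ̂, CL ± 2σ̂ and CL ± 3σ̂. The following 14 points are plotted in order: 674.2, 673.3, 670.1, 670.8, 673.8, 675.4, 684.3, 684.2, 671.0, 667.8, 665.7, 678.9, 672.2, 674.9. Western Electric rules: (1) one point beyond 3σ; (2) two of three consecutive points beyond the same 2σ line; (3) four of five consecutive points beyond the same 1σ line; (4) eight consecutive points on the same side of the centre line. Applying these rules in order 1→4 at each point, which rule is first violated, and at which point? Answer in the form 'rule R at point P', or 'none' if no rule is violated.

rule 2 at point 8

Zone of each point (C = within 1σ̂, B = 1σ̂–2σ̂, A = 2σ̂–3σ̂, * = beyond 3σ̂; sign = side of CL): 1:+C, 2:+C, 3:-C, 4:-C, 5:+C, 6:+C, 7:+A, 8:+A, 9:-C, 10:-C, 11:-B, 12:+B, 13:+C, 14:+C
Rule 2 (two of three consecutive points beyond the same 2σ limit) is satisfied at point 8.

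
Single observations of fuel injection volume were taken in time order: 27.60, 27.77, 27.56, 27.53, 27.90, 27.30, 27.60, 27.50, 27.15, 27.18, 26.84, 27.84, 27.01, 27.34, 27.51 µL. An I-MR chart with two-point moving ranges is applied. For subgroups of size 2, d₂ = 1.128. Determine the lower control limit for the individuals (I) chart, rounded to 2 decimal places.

26.52

X̄ = (27.60 + 27.77 + 27.56 + 27.53 + 27.90 + 27.30 + 27.60 + 27.50 + 27.15 + 27.18 + 26.84 + 27.84 + 27.01 + 27.34 + 27.51) / 15 = 27.4420
Moving ranges: 0.17, 0.21, 0.03, 0.37, 0.60, 0.30, 0.10, 0.35, 0.03, 0.34, 1.00, 0.83, 0.33, 0.17; M̄R̄ = 4.8300 / 14 = 0.3450
LCL = X̄ − 3·M̄R̄/d₂ = 27.4420 − 3 × 0.3450 / 1.128 = 26.5244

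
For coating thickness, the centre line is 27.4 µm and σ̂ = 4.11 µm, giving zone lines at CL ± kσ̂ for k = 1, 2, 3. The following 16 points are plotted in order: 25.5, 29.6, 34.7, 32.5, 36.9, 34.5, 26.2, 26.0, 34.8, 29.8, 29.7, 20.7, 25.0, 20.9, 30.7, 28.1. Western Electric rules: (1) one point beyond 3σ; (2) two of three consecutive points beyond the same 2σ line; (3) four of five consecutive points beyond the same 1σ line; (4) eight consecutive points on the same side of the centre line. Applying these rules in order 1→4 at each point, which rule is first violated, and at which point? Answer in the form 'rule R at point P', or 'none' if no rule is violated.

Zone of each point (C = within 1σ̂, B = 1σ̂–2σ̂, A = 2σ̂–3σ̂, * = beyond 3σ̂; sign = side of CL): 1:-C, 2:+C, 3:+B, 4:+B, 5:+A, 6:+B, 7:-C, 8:-C, 9:+B, 10:+C, 11:+C, 12:-B, 13:-C, 14:-B, 15:+C, 16:+C
Rule 3 (four of five consecutive points beyond the same 1σ limit) is satisfied at point 6.

rule 3 at point 6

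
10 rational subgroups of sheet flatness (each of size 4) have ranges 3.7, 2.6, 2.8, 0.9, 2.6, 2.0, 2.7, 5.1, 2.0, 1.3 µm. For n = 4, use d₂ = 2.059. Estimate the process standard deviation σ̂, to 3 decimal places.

R̄ = (3.7 + 2.6 + 2.8 + 0.9 + 2.6 + 2.0 + 2.7 + 5.1 + 2.0 + 1.3) / 10 = 2.5700
σ̂ = R̄ / d₂ = 2.5700 / 2.059 = 1.2482

1.248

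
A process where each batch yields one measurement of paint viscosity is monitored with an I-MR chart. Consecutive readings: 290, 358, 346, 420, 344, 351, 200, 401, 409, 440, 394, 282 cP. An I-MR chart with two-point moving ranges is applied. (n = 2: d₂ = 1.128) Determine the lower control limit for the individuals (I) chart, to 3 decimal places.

162.878

X̄ = (290 + 358 + 346 + 420 + 344 + 351 + 200 + 401 + 409 + 440 + 394 + 282) / 12 = 352.9167
Moving ranges: 68, 12, 74, 76, 7, 151, 201, 8, 31, 46, 112; M̄R̄ = 786.0000 / 11 = 71.4545
LCL = X̄ − 3·M̄R̄/d₂ = 352.9167 − 3 × 71.4545 / 1.128 = 162.8780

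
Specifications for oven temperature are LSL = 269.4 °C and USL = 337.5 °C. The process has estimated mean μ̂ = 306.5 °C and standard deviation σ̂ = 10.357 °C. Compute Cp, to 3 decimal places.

1.096

Cp = (USL − LSL) / (6σ̂) = (337.5 − 269.4) / (6 × 10.357) = 68.1000 / 62.1420 = 1.0959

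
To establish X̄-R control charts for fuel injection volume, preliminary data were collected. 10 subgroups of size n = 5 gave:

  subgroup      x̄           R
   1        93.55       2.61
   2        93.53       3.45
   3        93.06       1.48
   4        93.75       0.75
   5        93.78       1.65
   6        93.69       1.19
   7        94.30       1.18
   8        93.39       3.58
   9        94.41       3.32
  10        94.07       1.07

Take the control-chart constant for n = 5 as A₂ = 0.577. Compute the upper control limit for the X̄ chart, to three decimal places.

94.923

X̄̄ = (93.55 + 93.53 + 93.06 + 93.75 + 93.78 + 93.69 + 94.30 + 93.39 + 94.41 + 94.07) / 10 = 937.5300 / 10 = 93.7530
R̄ = (2.61 + 3.45 + 1.48 + 0.75 + 1.65 + 1.19 + 1.18 + 3.58 + 3.32 + 1.07) / 10 = 20.2800 / 10 = 2.0280
UCL = X̄̄ + A₂·R̄ = 93.7530 + 0.577 × 2.0280 = 94.9232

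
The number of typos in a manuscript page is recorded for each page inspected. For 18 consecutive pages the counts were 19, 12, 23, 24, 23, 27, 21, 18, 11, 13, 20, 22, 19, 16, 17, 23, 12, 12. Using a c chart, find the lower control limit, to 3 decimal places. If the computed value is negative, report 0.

c̄ = (19 + 12 + 23 + 24 + 23 + 27 + 21 + 18 + 11 + 13 + 20 + 22 + 19 + 16 + 17 + 23 + 12 + 12) / 18 = 332 / 18 = 18.4444
LCL = c̄ − 3√c̄ = 18.4444 − 3 × 4.2947 = 5.5603

5.560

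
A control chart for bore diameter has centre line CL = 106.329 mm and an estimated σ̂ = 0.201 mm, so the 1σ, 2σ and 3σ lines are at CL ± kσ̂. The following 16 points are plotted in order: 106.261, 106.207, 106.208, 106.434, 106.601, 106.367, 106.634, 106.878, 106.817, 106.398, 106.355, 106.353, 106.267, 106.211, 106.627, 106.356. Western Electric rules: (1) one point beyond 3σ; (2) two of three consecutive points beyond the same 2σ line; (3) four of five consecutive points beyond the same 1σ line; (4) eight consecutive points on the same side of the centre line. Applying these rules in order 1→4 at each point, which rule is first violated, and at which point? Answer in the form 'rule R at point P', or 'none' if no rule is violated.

rule 2 at point 9

Zone of each point (C = within 1σ̂, B = 1σ̂–2σ̂, A = 2σ̂–3σ̂, * = beyond 3σ̂; sign = side of CL): 1:-C, 2:-C, 3:-C, 4:+C, 5:+B, 6:+C, 7:+B, 8:+A, 9:+A, 10:+C, 11:+C, 12:+C, 13:-C, 14:-C, 15:+B, 16:+C
Rule 2 (two of three consecutive points beyond the same 2σ limit) is satisfied at point 9.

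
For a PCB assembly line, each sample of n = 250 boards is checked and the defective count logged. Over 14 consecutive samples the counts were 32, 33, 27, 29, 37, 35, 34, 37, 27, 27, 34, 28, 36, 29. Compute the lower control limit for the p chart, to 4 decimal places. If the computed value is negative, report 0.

p̄ = Σdᵢ / (k·n) = 445 / (14 × 250) = 0.12714
LCL = p̄ − 3·√(p̄(1−p̄)/n) = 0.12714 − 3 × 0.02107 = 0.06394

0.0639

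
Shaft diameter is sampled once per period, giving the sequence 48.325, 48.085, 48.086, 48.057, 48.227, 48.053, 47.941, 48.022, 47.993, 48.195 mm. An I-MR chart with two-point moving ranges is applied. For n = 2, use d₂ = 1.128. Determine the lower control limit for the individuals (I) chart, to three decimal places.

47.792

X̄ = (48.325 + 48.085 + 48.086 + 48.057 + 48.227 + 48.053 + 47.941 + 48.022 + 47.993 + 48.195) / 10 = 48.0984
Moving ranges: 0.240, 0.001, 0.029, 0.170, 0.174, 0.112, 0.081, 0.029, 0.202; M̄R̄ = 1.0380 / 9 = 0.1153
LCL = X̄ − 3·M̄R̄/d₂ = 48.0984 − 3 × 0.1153 / 1.128 = 47.7917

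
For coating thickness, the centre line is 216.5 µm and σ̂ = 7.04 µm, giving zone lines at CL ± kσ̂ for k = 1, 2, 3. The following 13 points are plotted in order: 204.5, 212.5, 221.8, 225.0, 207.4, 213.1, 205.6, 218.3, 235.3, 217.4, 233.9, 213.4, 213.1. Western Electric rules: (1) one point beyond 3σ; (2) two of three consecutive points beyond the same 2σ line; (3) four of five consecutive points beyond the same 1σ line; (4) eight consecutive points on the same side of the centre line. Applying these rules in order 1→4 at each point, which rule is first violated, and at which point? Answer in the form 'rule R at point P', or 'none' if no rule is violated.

rule 2 at point 11

Zone of each point (C = within 1σ̂, B = 1σ̂–2σ̂, A = 2σ̂–3σ̂, * = beyond 3σ̂; sign = side of CL): 1:-B, 2:-C, 3:+C, 4:+B, 5:-B, 6:-C, 7:-B, 8:+C, 9:+A, 10:+C, 11:+A, 12:-C, 13:-C
Rule 2 (two of three consecutive points beyond the same 2σ limit) is satisfied at point 11.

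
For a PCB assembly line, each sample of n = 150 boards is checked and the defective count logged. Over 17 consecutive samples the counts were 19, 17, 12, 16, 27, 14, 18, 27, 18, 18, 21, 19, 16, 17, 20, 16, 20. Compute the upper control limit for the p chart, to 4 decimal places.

0.2041

p̄ = Σdᵢ / (k·n) = 315 / (17 × 150) = 0.12353
UCL = p̄ + 3·√(p̄(1−p̄)/n) = 0.12353 + 3 × √(0.12353×0.87647/150) = 0.12353 + 3 × 0.02687 = 0.20413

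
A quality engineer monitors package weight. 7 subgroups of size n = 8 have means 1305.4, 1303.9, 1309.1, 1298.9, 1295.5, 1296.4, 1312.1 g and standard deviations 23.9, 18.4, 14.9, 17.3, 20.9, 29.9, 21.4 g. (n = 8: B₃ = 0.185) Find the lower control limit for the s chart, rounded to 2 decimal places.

s̄ = (23.9 + 18.4 + 14.9 + 17.3 + 20.9 + 29.9 + 21.4) / 7 = 20.9571
LCL_s = B₃·s̄ = 0.185 × 20.9571 = 3.8771

3.88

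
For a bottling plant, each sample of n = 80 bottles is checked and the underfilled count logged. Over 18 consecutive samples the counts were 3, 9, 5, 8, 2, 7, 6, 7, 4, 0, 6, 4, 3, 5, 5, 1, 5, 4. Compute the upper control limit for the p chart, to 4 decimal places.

0.1369

p̄ = Σdᵢ / (k·n) = 84 / (18 × 80) = 0.05833
UCL = p̄ + 3·√(p̄(1−p̄)/n) = 0.05833 + 3 × √(0.05833×0.94167/80) = 0.05833 + 3 × 0.02620 = 0.13694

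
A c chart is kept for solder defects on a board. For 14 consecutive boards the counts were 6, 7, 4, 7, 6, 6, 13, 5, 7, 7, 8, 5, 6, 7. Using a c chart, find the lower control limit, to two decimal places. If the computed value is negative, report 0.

0.00

c̄ = (6 + 7 + 4 + 7 + 6 + 6 + 13 + 5 + 7 + 7 + 8 + 5 + 6 + 7) / 14 = 94 / 14 = 6.7143
LCL = c̄ − 3√c̄ = 6.7143 − 3 × 2.5912 = -1.0593 → 0 (cannot be negative)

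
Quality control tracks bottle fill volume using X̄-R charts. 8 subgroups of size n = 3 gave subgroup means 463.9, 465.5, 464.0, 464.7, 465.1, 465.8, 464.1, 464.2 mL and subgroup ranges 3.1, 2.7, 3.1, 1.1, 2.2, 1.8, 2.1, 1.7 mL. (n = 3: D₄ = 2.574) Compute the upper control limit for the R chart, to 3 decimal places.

5.727

R̄ = (3.1 + 2.7 + 3.1 + 1.1 + 2.2 + 1.8 + 2.1 + 1.7) / 8 = 17.8000 / 8 = 2.2250
UCL_R = D₄·R̄ = 2.574 × 2.2250 = 5.7271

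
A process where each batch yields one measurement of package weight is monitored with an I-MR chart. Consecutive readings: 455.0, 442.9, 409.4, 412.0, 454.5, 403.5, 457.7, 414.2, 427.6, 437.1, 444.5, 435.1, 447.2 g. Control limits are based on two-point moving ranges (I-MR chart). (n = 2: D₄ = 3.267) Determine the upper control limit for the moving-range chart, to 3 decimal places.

79.279

Moving ranges: 12.1, 33.5, 2.6, 42.5, 51.0, 54.2, 43.5, 13.4, 9.5, 7.4, 9.4, 12.1; M̄R̄ = 291.2000 / 12 = 24.2667
UCL_MR = D₄·M̄R̄ = 3.267 × 24.2667 = 79.2792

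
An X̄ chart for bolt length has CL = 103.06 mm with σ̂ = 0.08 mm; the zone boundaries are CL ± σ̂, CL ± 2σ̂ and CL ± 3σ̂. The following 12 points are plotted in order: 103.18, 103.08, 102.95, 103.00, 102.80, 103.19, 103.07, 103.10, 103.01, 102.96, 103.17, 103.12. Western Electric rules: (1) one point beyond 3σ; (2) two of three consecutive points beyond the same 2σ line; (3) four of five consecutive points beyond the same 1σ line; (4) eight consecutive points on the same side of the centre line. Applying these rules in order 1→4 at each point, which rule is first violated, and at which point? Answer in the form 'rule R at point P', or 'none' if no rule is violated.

Zone of each point (C = within 1σ̂, B = 1σ̂–2σ̂, A = 2σ̂–3σ̂, * = beyond 3σ̂; sign = side of CL): 1:+B, 2:+C, 3:-B, 4:-C, 5:-*, 6:+B, 7:+C, 8:+C, 9:-C, 10:-B, 11:+B, 12:+C
Rule 1 (one point beyond the 3σ limits) is satisfied at point 5.

rule 1 at point 5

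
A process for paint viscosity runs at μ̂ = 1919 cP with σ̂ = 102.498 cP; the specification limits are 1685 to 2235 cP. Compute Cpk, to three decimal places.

Cpu = (USL − μ̂) / (3σ̂) = (2235 − 1919) / (3 × 102.498) = 1.0277; Cpl = (μ̂ − LSL) / (3σ̂) = (1919 − 1685) / (3 × 102.498) = 0.7610; Cpk = min(Cpu, Cpl) = 0.7610

0.761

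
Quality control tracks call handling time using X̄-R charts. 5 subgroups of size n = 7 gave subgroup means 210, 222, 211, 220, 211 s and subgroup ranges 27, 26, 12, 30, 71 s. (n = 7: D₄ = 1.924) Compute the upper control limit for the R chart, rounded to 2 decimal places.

63.88

R̄ = (27 + 26 + 12 + 30 + 71) / 5 = 166.0000 / 5 = 33.2000
UCL_R = D₄·R̄ = 1.924 × 33.2000 = 63.8768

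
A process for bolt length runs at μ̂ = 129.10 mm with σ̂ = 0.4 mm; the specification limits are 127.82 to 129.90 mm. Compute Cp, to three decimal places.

0.867

Cp = (USL − LSL) / (6σ̂) = (129.90 − 127.82) / (6 × 0.4) = 2.0800 / 2.4000 = 0.8667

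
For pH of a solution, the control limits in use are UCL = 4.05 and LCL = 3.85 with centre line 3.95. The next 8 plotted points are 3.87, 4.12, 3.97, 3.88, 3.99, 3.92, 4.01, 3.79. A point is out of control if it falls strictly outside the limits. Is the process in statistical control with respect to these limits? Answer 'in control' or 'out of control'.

out of control

Compare each point to [3.85, 4.05]: sample 2 = 4.12 > UCL; sample 8 = 3.79 < LCL.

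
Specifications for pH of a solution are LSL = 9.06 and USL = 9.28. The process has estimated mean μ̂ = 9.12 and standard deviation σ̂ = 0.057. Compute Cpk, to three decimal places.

Cpu = (USL − μ̂) / (3σ̂) = (9.28 − 9.12) / (3 × 0.057) = 0.9357; Cpl = (μ̂ − LSL) / (3σ̂) = (9.12 − 9.06) / (3 × 0.057) = 0.3509; Cpk = min(Cpu, Cpl) = 0.3509

0.351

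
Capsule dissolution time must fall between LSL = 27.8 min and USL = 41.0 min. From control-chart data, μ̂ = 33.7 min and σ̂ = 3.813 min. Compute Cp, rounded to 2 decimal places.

Cp = (USL − LSL) / (6σ̂) = (41.0 − 27.8) / (6 × 3.813) = 13.2000 / 22.8780 = 0.5770

0.58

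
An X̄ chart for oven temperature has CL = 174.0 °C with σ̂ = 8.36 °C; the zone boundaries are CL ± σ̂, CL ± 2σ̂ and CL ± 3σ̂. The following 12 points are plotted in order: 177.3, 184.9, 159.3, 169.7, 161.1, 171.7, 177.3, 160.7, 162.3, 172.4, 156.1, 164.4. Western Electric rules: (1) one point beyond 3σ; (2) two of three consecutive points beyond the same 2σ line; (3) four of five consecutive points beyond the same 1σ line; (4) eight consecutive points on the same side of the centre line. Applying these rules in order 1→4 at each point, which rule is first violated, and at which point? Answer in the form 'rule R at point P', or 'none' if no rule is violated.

Zone of each point (C = within 1σ̂, B = 1σ̂–2σ̂, A = 2σ̂–3σ̂, * = beyond 3σ̂; sign = side of CL): 1:+C, 2:+B, 3:-B, 4:-C, 5:-B, 6:-C, 7:+C, 8:-B, 9:-B, 10:-C, 11:-A, 12:-B
Rule 3 (four of five consecutive points beyond the same 1σ limit) is satisfied at point 12.

rule 3 at point 12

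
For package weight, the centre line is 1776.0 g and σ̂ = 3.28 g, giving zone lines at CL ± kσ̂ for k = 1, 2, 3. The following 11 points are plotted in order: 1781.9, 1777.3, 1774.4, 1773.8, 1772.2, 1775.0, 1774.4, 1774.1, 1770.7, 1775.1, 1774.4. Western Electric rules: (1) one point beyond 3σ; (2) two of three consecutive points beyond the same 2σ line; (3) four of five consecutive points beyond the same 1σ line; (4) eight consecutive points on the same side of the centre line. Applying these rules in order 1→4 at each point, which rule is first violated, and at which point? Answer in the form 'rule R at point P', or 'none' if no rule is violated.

rule 4 at point 10

Zone of each point (C = within 1σ̂, B = 1σ̂–2σ̂, A = 2σ̂–3σ̂, * = beyond 3σ̂; sign = side of CL): 1:+B, 2:+C, 3:-C, 4:-C, 5:-B, 6:-C, 7:-C, 8:-C, 9:-B, 10:-C, 11:-C
Rule 4 (eight consecutive points on the same side of the centre line) is satisfied at point 10.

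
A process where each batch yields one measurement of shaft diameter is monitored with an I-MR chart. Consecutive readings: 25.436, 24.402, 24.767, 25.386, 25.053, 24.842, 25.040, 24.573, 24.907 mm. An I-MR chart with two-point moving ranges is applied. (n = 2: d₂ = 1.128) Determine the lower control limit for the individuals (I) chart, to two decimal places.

23.75

X̄ = (25.436 + 24.402 + 24.767 + 25.386 + 25.053 + 24.842 + 25.040 + 24.573 + 24.907) / 9 = 24.9340
Moving ranges: 1.034, 0.365, 0.619, 0.333, 0.211, 0.198, 0.467, 0.334; M̄R̄ = 3.5610 / 8 = 0.4451
LCL = X̄ − 3·M̄R̄/d₂ = 24.9340 − 3 × 0.4451 / 1.128 = 23.7502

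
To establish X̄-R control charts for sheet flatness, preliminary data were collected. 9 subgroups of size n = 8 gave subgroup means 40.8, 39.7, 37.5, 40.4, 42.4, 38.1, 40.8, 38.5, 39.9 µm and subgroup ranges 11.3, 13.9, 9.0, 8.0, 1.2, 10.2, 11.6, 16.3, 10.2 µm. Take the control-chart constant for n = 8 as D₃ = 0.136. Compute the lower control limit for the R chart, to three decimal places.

R̄ = (11.3 + 13.9 + 9.0 + 8.0 + 1.2 + 10.2 + 11.6 + 16.3 + 10.2) / 9 = 91.7000 / 9 = 10.1889
LCL_R = D₃·R̄ = 0.136 × 10.1889 = 1.3857

1.386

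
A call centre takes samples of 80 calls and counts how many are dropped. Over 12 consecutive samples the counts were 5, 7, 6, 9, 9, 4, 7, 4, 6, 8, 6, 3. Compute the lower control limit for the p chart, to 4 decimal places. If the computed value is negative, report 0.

p̄ = Σdᵢ / (k·n) = 74 / (12 × 80) = 0.07708
LCL = p̄ − 3·√(p̄(1−p̄)/n) = 0.07708 − 3 × 0.02982 = -0.01238 → 0 (negative, so LCL = 0)

0.0000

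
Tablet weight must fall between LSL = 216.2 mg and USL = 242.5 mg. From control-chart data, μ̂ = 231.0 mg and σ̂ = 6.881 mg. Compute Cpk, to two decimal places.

0.56

Cpu = (USL − μ̂) / (3σ̂) = (242.5 − 231.0) / (3 × 6.881) = 0.5571; Cpl = (μ̂ − LSL) / (3σ̂) = (231.0 − 216.2) / (3 × 6.881) = 0.7170; Cpk = min(Cpu, Cpl) = 0.5571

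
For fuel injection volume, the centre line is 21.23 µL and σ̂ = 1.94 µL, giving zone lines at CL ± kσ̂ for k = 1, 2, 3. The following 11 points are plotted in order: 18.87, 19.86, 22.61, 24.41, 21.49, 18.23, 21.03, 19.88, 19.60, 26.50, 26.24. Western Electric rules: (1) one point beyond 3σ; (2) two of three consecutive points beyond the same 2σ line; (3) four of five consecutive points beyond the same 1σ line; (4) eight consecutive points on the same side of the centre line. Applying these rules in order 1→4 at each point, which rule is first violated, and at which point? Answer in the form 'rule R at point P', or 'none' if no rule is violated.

Zone of each point (C = within 1σ̂, B = 1σ̂–2σ̂, A = 2σ̂–3σ̂, * = beyond 3σ̂; sign = side of CL): 1:-B, 2:-C, 3:+C, 4:+B, 5:+C, 6:-B, 7:-C, 8:-C, 9:-C, 10:+A, 11:+A
Rule 2 (two of three consecutive points beyond the same 2σ limit) is satisfied at point 11.

rule 2 at point 11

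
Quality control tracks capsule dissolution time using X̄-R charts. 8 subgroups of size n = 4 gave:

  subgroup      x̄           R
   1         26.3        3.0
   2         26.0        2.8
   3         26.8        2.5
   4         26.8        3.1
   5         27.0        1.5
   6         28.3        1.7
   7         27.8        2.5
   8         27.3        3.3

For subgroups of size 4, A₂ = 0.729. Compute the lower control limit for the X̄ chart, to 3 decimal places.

X̄̄ = (26.3 + 26.0 + 26.8 + 26.8 + 27.0 + 28.3 + 27.8 + 27.3) / 8 = 216.3000 / 8 = 27.0375
R̄ = (3.0 + 2.8 + 2.5 + 3.1 + 1.5 + 1.7 + 2.5 + 3.3) / 8 = 20.4000 / 8 = 2.5500
LCL = X̄̄ − A₂·R̄ = 27.0375 − 0.729 × 2.5500 = 25.1786

25.179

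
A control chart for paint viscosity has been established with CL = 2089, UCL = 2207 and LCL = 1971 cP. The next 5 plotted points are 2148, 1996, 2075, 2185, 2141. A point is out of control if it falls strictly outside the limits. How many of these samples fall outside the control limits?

0

All 5 points lie within [1971, 2207].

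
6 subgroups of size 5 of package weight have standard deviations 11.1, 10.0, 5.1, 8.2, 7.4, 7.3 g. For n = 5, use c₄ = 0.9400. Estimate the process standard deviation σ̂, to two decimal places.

8.71

s̄ = (11.1 + 10.0 + 5.1 + 8.2 + 7.4 + 7.3) / 6 = 8.1833
σ̂ = s̄ / c₄ = 8.1833 / 0.9400 = 8.7057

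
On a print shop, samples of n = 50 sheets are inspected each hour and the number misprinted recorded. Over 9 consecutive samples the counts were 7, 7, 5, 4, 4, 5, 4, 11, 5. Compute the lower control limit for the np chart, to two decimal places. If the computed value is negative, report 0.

0.00

p̄ = Σdᵢ / (k·n) = 52 / (9 × 50) = 0.11556
LCL = np̄ − 3·√(np̄(1−p̄)) = 5.7778 − 3 × 2.2606 = -1.0039 → 0 (negative, so LCL = 0)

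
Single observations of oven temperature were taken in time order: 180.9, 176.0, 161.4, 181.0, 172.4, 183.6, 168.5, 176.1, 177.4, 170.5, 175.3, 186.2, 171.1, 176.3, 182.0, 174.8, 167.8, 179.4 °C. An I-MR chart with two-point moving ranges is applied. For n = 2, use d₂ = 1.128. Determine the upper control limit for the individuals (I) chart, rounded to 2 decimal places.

X̄ = (180.9 + 176.0 + 161.4 + 181.0 + 172.4 + 183.6 + 168.5 + 176.1 + 177.4 + 170.5 + 175.3 + 186.2 + 171.1 + 176.3 + 182.0 + 174.8 + 167.8 + 179.4) / 18 = 175.5944
Moving ranges: 4.9, 14.6, 19.6, 8.6, 11.2, 15.1, 7.6, 1.3, 6.9, 4.8, 10.9, 15.1, 5.2, 5.7, 7.2, 7.0, 11.6; M̄R̄ = 157.3000 / 17 = 9.2529
UCL = X̄ + 3·M̄R̄/d₂ = 175.5944 + 3 × 9.2529 / 1.128 = 200.2033

200.20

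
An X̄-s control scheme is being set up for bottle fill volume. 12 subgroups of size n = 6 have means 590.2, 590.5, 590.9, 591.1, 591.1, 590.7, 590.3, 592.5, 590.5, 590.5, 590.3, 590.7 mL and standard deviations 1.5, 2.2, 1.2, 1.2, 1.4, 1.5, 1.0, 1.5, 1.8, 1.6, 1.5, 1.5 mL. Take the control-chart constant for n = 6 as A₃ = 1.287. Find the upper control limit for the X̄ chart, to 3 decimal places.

592.695

X̄̄ = (590.2 + 590.5 + 590.9 + 591.1 + 591.1 + 590.7 + 590.3 + 592.5 + 590.5 + 590.5 + 590.3 + 590.7) / 12 = 590.7750
s̄ = (1.5 + 2.2 + 1.2 + 1.2 + 1.4 + 1.5 + 1.0 + 1.5 + 1.8 + 1.6 + 1.5 + 1.5) / 12 = 1.4917
UCL = X̄̄ + A₃·s̄ = 590.7750 + 1.287 × 1.4917 = 592.6948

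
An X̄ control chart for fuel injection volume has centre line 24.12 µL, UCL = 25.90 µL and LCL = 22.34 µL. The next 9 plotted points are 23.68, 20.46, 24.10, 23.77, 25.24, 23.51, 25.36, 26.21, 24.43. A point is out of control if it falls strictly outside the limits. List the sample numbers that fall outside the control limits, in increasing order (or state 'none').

Compare each point to [22.34, 25.90]: sample 2 = 20.46 < LCL; sample 8 = 26.21 > UCL.

2, 8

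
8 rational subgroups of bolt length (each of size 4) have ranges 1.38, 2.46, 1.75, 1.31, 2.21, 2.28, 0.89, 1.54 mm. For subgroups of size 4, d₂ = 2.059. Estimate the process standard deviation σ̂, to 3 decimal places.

R̄ = (1.38 + 2.46 + 1.75 + 1.31 + 2.21 + 2.28 + 0.89 + 1.54) / 8 = 1.7275
σ̂ = R̄ / d₂ = 1.7275 / 2.059 = 0.8390

0.839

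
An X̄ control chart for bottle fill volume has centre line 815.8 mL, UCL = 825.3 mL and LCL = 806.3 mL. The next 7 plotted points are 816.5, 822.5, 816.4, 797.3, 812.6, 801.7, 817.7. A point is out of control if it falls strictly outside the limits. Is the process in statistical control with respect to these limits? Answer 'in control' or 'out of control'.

out of control

Compare each point to [806.3, 825.3]: sample 4 = 797.3 < LCL; sample 6 = 801.7 < LCL.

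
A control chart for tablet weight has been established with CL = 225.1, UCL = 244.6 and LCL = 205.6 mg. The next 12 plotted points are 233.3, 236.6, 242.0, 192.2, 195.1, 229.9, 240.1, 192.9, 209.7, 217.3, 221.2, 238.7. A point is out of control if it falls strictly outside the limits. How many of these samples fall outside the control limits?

Compare each point to [205.6, 244.6]: sample 4 = 192.2 < LCL; sample 5 = 195.1 < LCL; sample 8 = 192.9 < LCL.

3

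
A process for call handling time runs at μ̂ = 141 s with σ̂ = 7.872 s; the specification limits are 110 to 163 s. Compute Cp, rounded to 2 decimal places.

Cp = (USL − LSL) / (6σ̂) = (163 − 110) / (6 × 7.872) = 53.0000 / 47.2320 = 1.1221

1.12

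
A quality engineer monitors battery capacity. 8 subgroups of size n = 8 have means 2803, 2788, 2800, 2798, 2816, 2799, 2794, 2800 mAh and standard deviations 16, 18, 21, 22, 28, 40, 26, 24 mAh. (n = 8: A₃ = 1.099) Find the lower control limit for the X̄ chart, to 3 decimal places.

2772.962

X̄̄ = (2803 + 2788 + 2800 + 2798 + 2816 + 2799 + 2794 + 2800) / 8 = 2799.7500
s̄ = (16 + 18 + 21 + 22 + 28 + 40 + 26 + 24) / 8 = 24.3750
LCL = X̄̄ − A₃·s̄ = 2799.7500 − 1.099 × 24.3750 = 2772.9619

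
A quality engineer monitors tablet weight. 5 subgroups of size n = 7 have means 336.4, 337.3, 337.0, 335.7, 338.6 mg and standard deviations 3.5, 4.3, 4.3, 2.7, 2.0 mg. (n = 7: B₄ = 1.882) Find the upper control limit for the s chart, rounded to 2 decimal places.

s̄ = (3.5 + 4.3 + 4.3 + 2.7 + 2.0) / 5 = 3.3600
UCL_s = B₄·s̄ = 1.882 × 3.3600 = 6.3235

6.32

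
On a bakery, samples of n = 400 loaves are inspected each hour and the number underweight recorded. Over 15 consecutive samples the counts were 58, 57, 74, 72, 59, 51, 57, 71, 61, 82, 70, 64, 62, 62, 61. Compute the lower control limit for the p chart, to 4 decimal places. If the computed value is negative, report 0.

p̄ = Σdᵢ / (k·n) = 961 / (15 × 400) = 0.16017
LCL = p̄ − 3·√(p̄(1−p̄)/n) = 0.16017 − 3 × 0.01834 = 0.10515

0.1052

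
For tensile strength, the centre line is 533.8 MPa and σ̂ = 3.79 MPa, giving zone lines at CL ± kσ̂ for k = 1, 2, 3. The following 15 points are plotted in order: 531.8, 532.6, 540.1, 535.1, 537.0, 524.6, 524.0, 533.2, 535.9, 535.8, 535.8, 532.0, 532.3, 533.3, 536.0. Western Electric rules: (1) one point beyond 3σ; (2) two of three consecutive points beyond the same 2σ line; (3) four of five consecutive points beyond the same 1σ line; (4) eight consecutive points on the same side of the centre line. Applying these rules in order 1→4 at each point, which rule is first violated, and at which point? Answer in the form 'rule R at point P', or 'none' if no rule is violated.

rule 2 at point 7

Zone of each point (C = within 1σ̂, B = 1σ̂–2σ̂, A = 2σ̂–3σ̂, * = beyond 3σ̂; sign = side of CL): 1:-C, 2:-C, 3:+B, 4:+C, 5:+C, 6:-A, 7:-A, 8:-C, 9:+C, 10:+C, 11:+C, 12:-C, 13:-C, 14:-C, 15:+C
Rule 2 (two of three consecutive points beyond the same 2σ limit) is satisfied at point 7.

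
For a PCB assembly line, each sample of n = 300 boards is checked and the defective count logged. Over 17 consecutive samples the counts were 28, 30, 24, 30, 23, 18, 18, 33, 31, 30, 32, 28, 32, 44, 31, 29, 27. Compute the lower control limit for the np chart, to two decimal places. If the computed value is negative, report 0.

13.42

p̄ = Σdᵢ / (k·n) = 488 / (17 × 300) = 0.09569
LCL = np̄ − 3·√(np̄(1−p̄)) = 28.7059 − 3 × 5.0950 = 13.4209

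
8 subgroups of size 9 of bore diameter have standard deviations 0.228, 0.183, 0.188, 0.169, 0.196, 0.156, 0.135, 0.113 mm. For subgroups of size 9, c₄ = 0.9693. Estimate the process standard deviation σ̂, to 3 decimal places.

0.176

s̄ = (0.228 + 0.183 + 0.188 + 0.169 + 0.196 + 0.156 + 0.135 + 0.113) / 8 = 0.1710
σ̂ = s̄ / c₄ = 0.1710 / 0.9693 = 0.1764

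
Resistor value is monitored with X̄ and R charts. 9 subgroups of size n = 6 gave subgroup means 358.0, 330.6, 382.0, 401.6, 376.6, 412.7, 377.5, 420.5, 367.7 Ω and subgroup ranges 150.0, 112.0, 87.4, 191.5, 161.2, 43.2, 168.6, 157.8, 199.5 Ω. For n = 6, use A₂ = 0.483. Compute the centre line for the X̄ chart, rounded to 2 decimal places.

X̄̄ = (358.0 + 330.6 + 382.0 + 401.6 + 376.6 + 412.7 + 377.5 + 420.5 + 367.7) / 9 = 3427.2000 / 9 = 380.8000
CL = X̄̄ = 380.8000

380.80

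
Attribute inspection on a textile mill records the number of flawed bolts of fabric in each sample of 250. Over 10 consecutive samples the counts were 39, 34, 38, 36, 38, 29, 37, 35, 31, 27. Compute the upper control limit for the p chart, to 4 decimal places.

0.2030

p̄ = Σdᵢ / (k·n) = 344 / (10 × 250) = 0.13760
UCL = p̄ + 3·√(p̄(1−p̄)/n) = 0.13760 + 3 × √(0.13760×0.86240/250) = 0.13760 + 3 × 0.02179 = 0.20296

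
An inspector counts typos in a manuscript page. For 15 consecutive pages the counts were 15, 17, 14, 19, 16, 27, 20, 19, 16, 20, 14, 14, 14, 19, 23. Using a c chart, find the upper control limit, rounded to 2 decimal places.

c̄ = (15 + 17 + 14 + 19 + 16 + 27 + 20 + 19 + 16 + 20 + 14 + 14 + 14 + 19 + 23) / 15 = 267 / 15 = 17.8000
UCL = c̄ + 3√c̄ = 17.8000 + 3 × √17.8000 = 17.8000 + 3 × 4.2190 = 30.4570

30.46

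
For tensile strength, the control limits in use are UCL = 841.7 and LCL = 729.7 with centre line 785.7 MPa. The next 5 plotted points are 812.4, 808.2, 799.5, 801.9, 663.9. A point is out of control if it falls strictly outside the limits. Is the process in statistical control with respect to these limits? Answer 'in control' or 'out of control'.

out of control

Compare each point to [729.7, 841.7]: sample 5 = 663.9 < LCL.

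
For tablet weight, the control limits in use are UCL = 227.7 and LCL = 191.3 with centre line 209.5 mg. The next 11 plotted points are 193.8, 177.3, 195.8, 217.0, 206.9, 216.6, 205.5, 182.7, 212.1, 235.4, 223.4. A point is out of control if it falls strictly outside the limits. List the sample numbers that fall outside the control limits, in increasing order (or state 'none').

2, 8, 10

Compare each point to [191.3, 227.7]: sample 2 = 177.3 < LCL; sample 8 = 182.7 < LCL; sample 10 = 235.4 > UCL.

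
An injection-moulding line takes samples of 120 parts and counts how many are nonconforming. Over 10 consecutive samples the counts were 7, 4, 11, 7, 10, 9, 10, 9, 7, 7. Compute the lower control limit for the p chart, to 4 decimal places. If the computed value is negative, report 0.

0.0000

p̄ = Σdᵢ / (k·n) = 81 / (10 × 120) = 0.06750
LCL = p̄ − 3·√(p̄(1−p̄)/n) = 0.06750 − 3 × 0.02290 = -0.00121 → 0 (negative, so LCL = 0)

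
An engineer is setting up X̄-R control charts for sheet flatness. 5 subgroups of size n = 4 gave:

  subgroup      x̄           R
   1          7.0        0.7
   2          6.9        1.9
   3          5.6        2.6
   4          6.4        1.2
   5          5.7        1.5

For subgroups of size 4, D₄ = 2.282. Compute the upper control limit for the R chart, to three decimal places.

3.606

R̄ = (0.7 + 1.9 + 2.6 + 1.2 + 1.5) / 5 = 7.9000 / 5 = 1.5800
UCL_R = D₄·R̄ = 2.282 × 1.5800 = 3.6056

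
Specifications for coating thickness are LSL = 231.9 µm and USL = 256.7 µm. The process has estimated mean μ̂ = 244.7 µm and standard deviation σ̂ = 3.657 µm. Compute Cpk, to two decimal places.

1.09

Cpu = (USL − μ̂) / (3σ̂) = (256.7 − 244.7) / (3 × 3.657) = 1.0938; Cpl = (μ̂ − LSL) / (3σ̂) = (244.7 − 231.9) / (3 × 3.657) = 1.1667; Cpk = min(Cpu, Cpl) = 1.0938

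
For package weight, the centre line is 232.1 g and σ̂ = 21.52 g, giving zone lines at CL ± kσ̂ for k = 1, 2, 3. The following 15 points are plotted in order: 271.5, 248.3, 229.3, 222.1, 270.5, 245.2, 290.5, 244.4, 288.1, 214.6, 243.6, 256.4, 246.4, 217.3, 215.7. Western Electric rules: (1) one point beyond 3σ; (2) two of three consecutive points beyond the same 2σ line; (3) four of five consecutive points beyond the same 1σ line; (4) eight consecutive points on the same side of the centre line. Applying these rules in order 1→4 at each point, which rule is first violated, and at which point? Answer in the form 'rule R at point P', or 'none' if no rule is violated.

Zone of each point (C = within 1σ̂, B = 1σ̂–2σ̂, A = 2σ̂–3σ̂, * = beyond 3σ̂; sign = side of CL): 1:+B, 2:+C, 3:-C, 4:-C, 5:+B, 6:+C, 7:+A, 8:+C, 9:+A, 10:-C, 11:+C, 12:+B, 13:+C, 14:-C, 15:-C
Rule 2 (two of three consecutive points beyond the same 2σ limit) is satisfied at point 9.

rule 2 at point 9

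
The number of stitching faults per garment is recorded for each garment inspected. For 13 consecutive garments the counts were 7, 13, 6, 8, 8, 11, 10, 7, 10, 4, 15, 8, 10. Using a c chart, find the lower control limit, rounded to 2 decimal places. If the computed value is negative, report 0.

c̄ = (7 + 13 + 6 + 8 + 8 + 11 + 10 + 7 + 10 + 4 + 15 + 8 + 10) / 13 = 117 / 13 = 9.0000
LCL = c̄ − 3√c̄ = 9.0000 − 3 × 3.0000 = 0.0000

0.00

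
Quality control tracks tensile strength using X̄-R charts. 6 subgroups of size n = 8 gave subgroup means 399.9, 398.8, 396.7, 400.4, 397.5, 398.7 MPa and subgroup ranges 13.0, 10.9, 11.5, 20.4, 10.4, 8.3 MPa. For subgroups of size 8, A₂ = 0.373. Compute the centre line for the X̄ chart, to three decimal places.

398.667

X̄̄ = (399.9 + 398.8 + 396.7 + 400.4 + 397.5 + 398.7) / 6 = 2392.0000 / 6 = 398.6667
CL = X̄̄ = 398.6667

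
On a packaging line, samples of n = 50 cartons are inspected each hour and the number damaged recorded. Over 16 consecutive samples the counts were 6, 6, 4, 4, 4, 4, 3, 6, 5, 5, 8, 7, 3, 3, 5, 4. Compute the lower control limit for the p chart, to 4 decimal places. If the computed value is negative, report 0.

p̄ = Σdᵢ / (k·n) = 77 / (16 × 50) = 0.09625
LCL = p̄ − 3·√(p̄(1−p̄)/n) = 0.09625 − 3 × 0.04171 = -0.02888 → 0 (negative, so LCL = 0)

0.0000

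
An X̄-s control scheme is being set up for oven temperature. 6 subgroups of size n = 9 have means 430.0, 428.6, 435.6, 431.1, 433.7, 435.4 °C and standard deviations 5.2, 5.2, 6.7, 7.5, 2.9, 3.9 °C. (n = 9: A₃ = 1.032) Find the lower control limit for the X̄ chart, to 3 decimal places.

X̄̄ = (430.0 + 428.6 + 435.6 + 431.1 + 433.7 + 435.4) / 6 = 432.4000
s̄ = (5.2 + 5.2 + 6.7 + 7.5 + 2.9 + 3.9) / 6 = 5.2333
LCL = X̄̄ − A₃·s̄ = 432.4000 − 1.032 × 5.2333 = 426.9992

426.999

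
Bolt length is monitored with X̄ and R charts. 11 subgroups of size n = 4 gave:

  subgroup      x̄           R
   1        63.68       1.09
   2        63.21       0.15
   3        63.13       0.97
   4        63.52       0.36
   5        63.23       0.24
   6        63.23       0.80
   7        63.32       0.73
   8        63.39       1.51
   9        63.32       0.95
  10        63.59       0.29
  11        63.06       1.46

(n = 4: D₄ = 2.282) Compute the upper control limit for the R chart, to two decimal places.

R̄ = (1.09 + 0.15 + 0.97 + 0.36 + 0.24 + 0.80 + 0.73 + 1.51 + 0.95 + 0.29 + 1.46) / 11 = 8.5500 / 11 = 0.7773
UCL_R = D₄·R̄ = 2.282 × 0.7773 = 1.7737

1.77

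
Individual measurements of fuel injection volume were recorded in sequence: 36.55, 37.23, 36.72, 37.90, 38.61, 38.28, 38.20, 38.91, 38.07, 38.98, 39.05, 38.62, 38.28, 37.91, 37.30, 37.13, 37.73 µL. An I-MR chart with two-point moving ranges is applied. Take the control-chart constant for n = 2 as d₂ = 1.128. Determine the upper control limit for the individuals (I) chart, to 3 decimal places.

X̄ = (36.55 + 37.23 + 36.72 + 37.90 + 38.61 + 38.28 + 38.20 + 38.91 + 38.07 + 38.98 + 39.05 + 38.62 + 38.28 + 37.91 + 37.30 + 37.13 + 37.73) / 17 = 37.9688
Moving ranges: 0.68, 0.51, 1.18, 0.71, 0.33, 0.08, 0.71, 0.84, 0.91, 0.07, 0.43, 0.34, 0.37, 0.61, 0.17, 0.60; M̄R̄ = 8.5400 / 16 = 0.5337
UCL = X̄ + 3·M̄R̄/d₂ = 37.9688 + 3 × 0.5337 / 1.128 = 39.3884

39.388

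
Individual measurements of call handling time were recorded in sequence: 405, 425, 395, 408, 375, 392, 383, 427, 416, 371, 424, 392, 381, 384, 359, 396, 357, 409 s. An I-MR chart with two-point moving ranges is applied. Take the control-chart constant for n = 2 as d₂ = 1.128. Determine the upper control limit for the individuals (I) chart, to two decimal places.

468.54

X̄ = (405 + 425 + 395 + 408 + 375 + 392 + 383 + 427 + 416 + 371 + 424 + 392 + 381 + 384 + 359 + 396 + 357 + 409) / 18 = 394.3889
Moving ranges: 20, 30, 13, 33, 17, 9, 44, 11, 45, 53, 32, 11, 3, 25, 37, 39, 52; M̄R̄ = 474.0000 / 17 = 27.8824
UCL = X̄ + 3·M̄R̄/d₂ = 394.3889 + 3 × 27.8824 / 1.128 = 468.5441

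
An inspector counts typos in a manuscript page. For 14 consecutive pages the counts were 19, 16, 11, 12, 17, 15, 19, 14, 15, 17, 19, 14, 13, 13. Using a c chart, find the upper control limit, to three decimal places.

27.015

c̄ = (19 + 16 + 11 + 12 + 17 + 15 + 19 + 14 + 15 + 17 + 19 + 14 + 13 + 13) / 14 = 214 / 14 = 15.2857
UCL = c̄ + 3√c̄ = 15.2857 + 3 × √15.2857 = 15.2857 + 3 × 3.9097 = 27.0148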